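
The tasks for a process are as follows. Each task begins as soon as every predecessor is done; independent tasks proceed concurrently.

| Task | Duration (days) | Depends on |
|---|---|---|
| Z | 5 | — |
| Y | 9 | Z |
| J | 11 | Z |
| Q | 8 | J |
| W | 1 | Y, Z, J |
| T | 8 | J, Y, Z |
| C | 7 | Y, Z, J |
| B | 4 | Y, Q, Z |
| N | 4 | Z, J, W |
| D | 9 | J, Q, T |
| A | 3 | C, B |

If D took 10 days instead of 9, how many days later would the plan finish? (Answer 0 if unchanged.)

As given, the longest chain is Z→J→Q→D = 5+11+8+9 = 33, so the finish is 33 days.
Since D is critical, the +1 change carries straight to that chain (now 34 days).
The critical path is still Z→J→Q→D; finish is now 34 days.
Change in finish: 34 − 33 = +1 days.

1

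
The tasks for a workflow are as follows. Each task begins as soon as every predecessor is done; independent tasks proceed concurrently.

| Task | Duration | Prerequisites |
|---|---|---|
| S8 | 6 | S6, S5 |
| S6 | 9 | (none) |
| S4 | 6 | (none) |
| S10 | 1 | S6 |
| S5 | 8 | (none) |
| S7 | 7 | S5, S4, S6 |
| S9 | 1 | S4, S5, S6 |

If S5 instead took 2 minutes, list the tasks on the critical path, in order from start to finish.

S6, S7

The binding path is S6→S7 = 9+7 = 16; finish at 16 minutes.
The longest path through S5 is only 15 minutes, so S5 has float 1.
The critical path is still S6→S7; finish is now 16 minutes.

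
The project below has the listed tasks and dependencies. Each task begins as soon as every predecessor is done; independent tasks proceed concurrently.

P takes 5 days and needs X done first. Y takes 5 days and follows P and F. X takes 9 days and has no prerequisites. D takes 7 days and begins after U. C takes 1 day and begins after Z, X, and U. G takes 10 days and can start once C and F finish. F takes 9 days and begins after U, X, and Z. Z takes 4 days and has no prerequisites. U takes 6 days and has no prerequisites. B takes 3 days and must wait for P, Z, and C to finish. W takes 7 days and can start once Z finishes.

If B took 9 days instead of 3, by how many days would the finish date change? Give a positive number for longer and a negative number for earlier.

0

Critical path before the change: X→F→G = 9+9+10 = 28 giving 28 days.
B has 11 days of float (longest path through it is 17).
No other chain overtakes it, so the finish is 28 days.
Change in finish: 28 − 28 = +0 days.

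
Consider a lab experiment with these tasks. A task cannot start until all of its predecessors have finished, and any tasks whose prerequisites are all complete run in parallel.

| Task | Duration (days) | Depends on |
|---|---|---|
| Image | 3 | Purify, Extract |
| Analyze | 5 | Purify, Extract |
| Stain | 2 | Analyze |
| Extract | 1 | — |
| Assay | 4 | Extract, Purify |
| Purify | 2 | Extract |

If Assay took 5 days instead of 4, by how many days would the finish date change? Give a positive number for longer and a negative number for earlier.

Actual critical path: Extract→Purify→Analyze→Stain = 1+2+5+2 = 10 ⇒ 10 days.
The longest path through Assay is only 7 days, so Assay has float 3.
No other chain overtakes it, so the finish is 10 days.
Change in finish: 10 − 10 = +0 days.

0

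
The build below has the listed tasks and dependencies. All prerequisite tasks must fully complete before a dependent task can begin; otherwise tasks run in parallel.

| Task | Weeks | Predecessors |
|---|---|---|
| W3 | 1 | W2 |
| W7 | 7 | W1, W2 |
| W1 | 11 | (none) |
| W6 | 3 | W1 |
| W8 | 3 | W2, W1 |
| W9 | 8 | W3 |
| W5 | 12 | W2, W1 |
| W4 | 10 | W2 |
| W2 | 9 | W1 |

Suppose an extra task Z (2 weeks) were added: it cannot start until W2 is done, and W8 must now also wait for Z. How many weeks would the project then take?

Originally the project takes 32 weeks.
With Z inserted, W8 now waits for max(W2, W1, Z).
New critical path: W1→W2→W5 = 11+9+12 = 32 ⇒ 32 weeks.

32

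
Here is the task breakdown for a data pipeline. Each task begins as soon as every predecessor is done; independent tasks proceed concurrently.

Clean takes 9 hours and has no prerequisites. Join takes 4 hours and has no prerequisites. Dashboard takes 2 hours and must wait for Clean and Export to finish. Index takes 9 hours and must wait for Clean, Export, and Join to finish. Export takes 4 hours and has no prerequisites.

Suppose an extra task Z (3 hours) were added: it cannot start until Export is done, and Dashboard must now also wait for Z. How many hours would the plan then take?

Originally the plan takes 18 hours.
With Z inserted, Dashboard now waits for max(Clean, Export, Z).
New critical path: Clean→Index = 9+9 = 18 ⇒ 18 hours.

18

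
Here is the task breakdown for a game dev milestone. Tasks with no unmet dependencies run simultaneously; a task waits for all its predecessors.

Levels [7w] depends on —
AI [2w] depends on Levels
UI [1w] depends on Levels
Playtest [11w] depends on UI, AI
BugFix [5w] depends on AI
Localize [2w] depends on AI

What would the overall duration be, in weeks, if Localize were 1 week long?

As given, the longest chain is Levels→AI→Playtest = 7+2+11 = 20, so the finish is 20 weeks.
The longest path through Localize is only 11 weeks, so Localize has float 9.
The critical path is still Levels→AI→Playtest; finish is now 20 weeks.

20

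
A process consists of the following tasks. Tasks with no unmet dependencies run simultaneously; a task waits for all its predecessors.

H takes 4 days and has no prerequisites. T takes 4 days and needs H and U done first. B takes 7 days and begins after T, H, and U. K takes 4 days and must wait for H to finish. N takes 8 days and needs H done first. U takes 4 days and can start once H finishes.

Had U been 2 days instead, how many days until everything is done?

Actual critical path: H→U→T→B = 4+4+4+7 = 19 ⇒ 19 days.
U lies on that path, so at 2 days the path becomes 17 days.
The critical path is still H→U→T→B; finish is now 17 days.

17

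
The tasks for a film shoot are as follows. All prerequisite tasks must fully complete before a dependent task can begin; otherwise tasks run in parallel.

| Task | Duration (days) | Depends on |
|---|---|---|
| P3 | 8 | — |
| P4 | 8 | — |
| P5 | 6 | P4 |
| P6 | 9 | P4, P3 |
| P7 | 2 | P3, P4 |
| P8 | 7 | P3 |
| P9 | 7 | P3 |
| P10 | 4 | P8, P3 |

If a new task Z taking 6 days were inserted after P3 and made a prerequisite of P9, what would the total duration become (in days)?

Originally the film shoot takes 19 days.
With Z inserted, P9 now waits for max(P3, Z).
New critical path: P3→Z→P9 = 8+6+7 = 21 ⇒ 21 days.

21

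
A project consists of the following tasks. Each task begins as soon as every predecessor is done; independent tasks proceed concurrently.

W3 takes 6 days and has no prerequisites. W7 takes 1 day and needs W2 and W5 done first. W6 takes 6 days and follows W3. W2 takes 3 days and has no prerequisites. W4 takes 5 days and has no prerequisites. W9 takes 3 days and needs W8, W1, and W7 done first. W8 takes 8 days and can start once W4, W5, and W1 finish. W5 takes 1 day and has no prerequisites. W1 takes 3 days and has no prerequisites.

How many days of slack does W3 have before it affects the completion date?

4

W4→W8→W9 = 5+8+3 = 16 sets the makespan at 16 days.
The longest chain containing W3 totals 12 days.
Slack of W3 = 4 − 0 = 4 days.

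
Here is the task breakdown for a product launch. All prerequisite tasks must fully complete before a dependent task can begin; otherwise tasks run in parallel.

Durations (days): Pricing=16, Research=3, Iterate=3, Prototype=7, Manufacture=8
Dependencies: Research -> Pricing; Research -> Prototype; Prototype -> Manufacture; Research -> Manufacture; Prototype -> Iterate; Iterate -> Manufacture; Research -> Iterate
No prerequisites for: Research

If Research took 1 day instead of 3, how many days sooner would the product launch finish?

As given, the longest chain is Research→Prototype→Iterate→Manufacture = 3+7+3+8 = 21, so the finish is 21 days.
Research lies on that path, so at 1 day the path becomes 19 days.
No other chain overtakes it, so the finish is 19 days.
Change in finish: 19 − 21 = -2 days.

2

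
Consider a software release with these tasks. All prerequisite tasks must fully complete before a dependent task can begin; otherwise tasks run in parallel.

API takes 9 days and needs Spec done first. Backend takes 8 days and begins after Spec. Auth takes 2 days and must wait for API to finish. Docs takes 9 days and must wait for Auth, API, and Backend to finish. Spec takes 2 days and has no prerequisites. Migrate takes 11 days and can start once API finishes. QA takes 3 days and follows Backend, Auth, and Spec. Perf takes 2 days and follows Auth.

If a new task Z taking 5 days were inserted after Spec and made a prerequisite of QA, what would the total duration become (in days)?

Originally the software release takes 22 days.
With Z inserted, QA now waits for max(Backend, Auth, Spec, Z).
New critical path: Spec→API→Auth→Docs = 2+9+2+9 = 22 ⇒ 22 days.

22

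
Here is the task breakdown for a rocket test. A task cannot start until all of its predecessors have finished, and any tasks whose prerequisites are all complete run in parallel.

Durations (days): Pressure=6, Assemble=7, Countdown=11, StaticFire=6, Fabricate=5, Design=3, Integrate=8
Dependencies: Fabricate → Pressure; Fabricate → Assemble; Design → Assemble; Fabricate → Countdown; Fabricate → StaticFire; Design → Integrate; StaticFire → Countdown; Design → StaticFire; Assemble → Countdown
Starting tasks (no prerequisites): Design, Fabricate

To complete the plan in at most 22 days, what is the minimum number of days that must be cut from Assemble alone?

Current finish: 23 days; target: 22.
Assemble is on every critical path, so each day cut from Assemble cuts the finish by one (this holds down to a finish of 22).
Need 23 − 22 = 1 day off Assemble → Assemble becomes 6 days, finish becomes 22.

1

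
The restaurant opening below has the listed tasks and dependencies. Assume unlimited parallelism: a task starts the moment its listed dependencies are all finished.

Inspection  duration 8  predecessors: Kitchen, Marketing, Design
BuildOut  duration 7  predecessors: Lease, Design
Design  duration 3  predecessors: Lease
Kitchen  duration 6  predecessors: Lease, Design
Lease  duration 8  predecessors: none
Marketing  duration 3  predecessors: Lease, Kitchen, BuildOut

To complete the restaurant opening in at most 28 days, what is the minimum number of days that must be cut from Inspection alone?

Current finish: 29 days; target: 28.
Inspection is on every critical path, so each day cut from Inspection cuts the finish by one (this holds down to a finish of 22).
Need 29 − 28 = 1 day off Inspection → Inspection becomes 7 days, finish becomes 28.

1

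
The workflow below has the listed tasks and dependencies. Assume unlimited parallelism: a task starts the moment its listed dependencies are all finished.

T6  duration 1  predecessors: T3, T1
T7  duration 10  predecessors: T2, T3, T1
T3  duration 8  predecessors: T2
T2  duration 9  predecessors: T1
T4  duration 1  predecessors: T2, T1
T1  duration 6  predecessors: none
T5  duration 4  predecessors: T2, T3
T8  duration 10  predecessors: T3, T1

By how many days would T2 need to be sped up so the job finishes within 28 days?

5

Current finish: 33 days; target: 28.
T2 is on every critical path, so each day cut from T2 cuts the finish by one (this holds down to a finish of 25).
Need 33 − 28 = 5 days off T2 → T2 becomes 4 days, finish becomes 28.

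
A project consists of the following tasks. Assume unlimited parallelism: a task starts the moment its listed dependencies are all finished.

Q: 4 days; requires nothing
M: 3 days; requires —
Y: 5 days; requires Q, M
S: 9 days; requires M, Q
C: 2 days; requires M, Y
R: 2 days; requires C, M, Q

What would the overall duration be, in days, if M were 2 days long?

13

As given, the longest chain is Q→Y→C→R = 4+5+2+2 = 13, so the finish is 13 days.
M has 1 day of float (longest path through it is 12).
The critical path is still Q→Y→C→R; finish is now 13 days.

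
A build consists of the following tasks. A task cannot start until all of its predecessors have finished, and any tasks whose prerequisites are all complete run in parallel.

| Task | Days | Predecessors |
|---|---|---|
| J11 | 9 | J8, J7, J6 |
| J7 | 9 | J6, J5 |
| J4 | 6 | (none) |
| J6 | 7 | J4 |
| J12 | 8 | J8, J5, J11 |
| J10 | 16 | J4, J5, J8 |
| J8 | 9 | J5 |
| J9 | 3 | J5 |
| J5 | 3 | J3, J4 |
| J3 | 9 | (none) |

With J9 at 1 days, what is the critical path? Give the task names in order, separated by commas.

Critical path before the change: J4→J6→J7→J11→J12 = 6+7+9+9+8 = 39 giving 39 days.
The longest path through J9 is only 15 days, so J9 has float 24.
No other chain overtakes it, so the finish is 39 days.

J4, J6, J7, J11, J12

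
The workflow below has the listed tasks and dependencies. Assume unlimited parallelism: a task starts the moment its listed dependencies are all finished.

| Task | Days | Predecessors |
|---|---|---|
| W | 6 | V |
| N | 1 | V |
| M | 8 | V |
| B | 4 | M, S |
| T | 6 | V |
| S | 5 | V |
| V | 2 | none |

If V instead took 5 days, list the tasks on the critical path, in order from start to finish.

V, M, B

Baseline: V→M→B = 2+8+4 = 14 → 14 days.
Since V is critical, the +3 change carries straight to that chain (now 17 days).
No other chain overtakes it, so the finish is 17 days.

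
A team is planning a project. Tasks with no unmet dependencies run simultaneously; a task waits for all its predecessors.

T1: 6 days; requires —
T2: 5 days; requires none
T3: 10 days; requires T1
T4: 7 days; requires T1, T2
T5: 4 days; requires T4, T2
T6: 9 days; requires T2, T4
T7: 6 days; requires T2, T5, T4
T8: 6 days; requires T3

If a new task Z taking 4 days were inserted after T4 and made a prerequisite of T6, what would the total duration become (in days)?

Originally the job takes 23 days.
With Z inserted, T6 now waits for max(T2, T4, Z).
New critical path: T1→T4→Z→T6 = 6+7+4+9 = 26 ⇒ 26 days.

26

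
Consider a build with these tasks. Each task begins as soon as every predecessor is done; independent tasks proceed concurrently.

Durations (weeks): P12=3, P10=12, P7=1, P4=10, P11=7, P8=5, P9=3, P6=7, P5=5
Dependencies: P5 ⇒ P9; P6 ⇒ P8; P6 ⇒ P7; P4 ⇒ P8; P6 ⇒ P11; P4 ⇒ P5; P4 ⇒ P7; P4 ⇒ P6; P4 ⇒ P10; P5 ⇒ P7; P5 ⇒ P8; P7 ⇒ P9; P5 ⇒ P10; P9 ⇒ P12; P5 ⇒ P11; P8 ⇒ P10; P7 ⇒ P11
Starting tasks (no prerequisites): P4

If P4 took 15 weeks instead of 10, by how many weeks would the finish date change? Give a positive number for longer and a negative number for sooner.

5

Critical path before the change: P4→P6→P8→P10 = 10+7+5+12 = 34 giving 34 weeks.
Since P4 is critical, the +5 change carries straight to that chain (now 39 weeks).
The critical path is still P4→P6→P8→P10; finish is now 39 weeks.
Change in finish: 39 − 34 = +5 weeks.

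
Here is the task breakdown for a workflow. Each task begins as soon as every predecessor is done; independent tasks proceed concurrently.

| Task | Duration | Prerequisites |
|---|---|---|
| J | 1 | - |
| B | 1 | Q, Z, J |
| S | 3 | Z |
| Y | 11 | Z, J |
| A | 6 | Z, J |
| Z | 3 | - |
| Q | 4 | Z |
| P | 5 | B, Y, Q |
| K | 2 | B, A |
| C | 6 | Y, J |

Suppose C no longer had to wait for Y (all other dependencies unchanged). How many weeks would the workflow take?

Before: longest chain Z→Y→C = 3+11+6 = 20, finish 20.
Without Y→C, C's earliest start moves from 14 to 1.
The longest chain is now Z→Y→P = 3+11+5 = 19, so the workflow takes 19 weeks.

19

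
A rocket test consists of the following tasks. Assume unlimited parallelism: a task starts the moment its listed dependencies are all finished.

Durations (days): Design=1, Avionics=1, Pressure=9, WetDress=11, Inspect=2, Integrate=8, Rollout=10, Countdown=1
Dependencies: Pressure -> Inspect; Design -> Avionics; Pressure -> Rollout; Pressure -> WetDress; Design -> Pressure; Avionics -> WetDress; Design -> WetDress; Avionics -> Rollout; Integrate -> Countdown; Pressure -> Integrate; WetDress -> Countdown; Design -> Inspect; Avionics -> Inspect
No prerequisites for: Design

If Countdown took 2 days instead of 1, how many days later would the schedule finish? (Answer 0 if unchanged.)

Baseline: Design→Pressure→WetDress→Countdown = 1+9+11+1 = 22 → 22 days.
Countdown is on the critical path; changing it to 2 makes that path 23 days.
No other chain overtakes it, so the finish is 23 days.
Change in finish: 23 − 22 = +1 days.

1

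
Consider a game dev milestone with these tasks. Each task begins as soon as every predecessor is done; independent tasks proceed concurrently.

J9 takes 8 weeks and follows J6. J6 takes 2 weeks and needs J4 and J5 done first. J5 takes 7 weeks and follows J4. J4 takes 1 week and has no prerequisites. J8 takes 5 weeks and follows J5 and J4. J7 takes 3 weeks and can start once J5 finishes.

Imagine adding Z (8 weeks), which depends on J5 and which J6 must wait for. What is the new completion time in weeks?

Originally the schedule takes 18 weeks.
With Z inserted, J6 now waits for max(J4, J5, Z).
New critical path: J4→J5→Z→J6→J9 = 1+7+8+2+8 = 26 ⇒ 26 weeks.

26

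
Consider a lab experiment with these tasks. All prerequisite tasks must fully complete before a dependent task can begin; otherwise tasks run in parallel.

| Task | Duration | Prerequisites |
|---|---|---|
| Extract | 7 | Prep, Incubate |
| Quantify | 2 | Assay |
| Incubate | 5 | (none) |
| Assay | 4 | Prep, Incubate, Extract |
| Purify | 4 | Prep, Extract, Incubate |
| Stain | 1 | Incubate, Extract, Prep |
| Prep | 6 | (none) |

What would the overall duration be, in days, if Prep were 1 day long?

18

As given, the longest chain is Prep→Extract→Assay→Quantify = 6+7+4+2 = 19, so the finish is 19 days.
Prep is on the critical path; changing it to 1 makes that path 14 days.
New critical path: Incubate→Extract→Assay→Quantify = 5+7+4+2 = 18 ⇒ 18 days.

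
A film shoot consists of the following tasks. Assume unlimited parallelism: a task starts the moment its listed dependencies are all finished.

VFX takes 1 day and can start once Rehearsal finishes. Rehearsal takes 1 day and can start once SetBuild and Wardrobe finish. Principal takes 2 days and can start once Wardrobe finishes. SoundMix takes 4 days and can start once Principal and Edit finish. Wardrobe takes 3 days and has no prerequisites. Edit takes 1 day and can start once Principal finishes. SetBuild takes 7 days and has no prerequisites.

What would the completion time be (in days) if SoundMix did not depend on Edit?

Before: longest chain Wardrobe→Principal→Edit→SoundMix = 3+2+1+4 = 10, finish 10.
Without Edit→SoundMix, SoundMix's earliest start moves from 6 to 5.
The longest chain is now SetBuild→Rehearsal→VFX = 7+1+1 = 9, so the project takes 9 days.

9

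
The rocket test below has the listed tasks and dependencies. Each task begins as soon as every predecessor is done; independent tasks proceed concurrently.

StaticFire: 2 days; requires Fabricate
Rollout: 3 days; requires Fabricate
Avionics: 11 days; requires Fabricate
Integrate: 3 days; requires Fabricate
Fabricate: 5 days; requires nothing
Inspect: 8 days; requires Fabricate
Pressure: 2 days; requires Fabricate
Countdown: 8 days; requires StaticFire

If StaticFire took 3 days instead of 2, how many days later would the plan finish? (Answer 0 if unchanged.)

Baseline: Fabricate→Avionics = 5+11 = 16 → 16 days.
The longest path through StaticFire is only 15 days, so StaticFire has float 1.
That remains the longest chain; total 16 days.
Change in finish: 16 − 16 = +0 days.

0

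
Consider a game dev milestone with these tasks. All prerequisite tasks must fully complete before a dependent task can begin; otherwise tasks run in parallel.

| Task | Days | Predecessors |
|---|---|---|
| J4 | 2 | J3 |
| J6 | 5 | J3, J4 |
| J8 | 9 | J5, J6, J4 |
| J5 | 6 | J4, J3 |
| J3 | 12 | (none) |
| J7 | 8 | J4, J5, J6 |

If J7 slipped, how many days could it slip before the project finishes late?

1

Critical path: J3→J4→J5→J8 = 12+2+6+9 = 29, so the finish is 29 days.
Longest path through J7: 28 days (earliest finish 28, latest finish 29).
Slack of J7 = 21 − 20 = 1 day.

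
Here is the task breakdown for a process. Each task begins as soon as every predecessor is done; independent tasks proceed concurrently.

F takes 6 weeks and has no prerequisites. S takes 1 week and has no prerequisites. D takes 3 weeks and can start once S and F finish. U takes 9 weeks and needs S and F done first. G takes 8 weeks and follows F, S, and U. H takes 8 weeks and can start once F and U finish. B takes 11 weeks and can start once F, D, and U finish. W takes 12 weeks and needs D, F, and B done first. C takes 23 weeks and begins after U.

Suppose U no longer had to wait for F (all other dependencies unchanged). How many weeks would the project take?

33

Original critical path: F→U→B→W = 6+9+11+12 = 38 ⇒ 38 weeks.
Without F→U, U's earliest start moves from 6 to 1.
New critical path: S→U→B→W = 1+9+11+12 = 33 ⇒ 33 weeks.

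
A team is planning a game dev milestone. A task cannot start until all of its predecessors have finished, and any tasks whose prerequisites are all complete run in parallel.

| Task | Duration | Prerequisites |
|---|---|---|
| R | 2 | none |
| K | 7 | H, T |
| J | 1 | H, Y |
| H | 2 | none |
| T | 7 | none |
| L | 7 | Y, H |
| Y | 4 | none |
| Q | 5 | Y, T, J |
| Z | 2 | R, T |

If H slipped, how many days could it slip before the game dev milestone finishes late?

T→K = 7+7 = 14 sets the makespan at 14 days.
Longest path through H: 9 days (earliest finish 2, latest finish 7).
Slack of H = 5 − 0 = 5 days.

5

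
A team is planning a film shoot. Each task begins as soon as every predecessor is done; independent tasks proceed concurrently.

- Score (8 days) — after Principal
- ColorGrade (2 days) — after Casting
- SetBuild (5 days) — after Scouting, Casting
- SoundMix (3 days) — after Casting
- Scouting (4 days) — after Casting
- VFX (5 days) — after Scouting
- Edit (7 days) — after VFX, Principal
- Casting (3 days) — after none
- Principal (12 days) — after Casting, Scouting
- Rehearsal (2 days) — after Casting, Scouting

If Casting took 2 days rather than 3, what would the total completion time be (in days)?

26

Baseline: Casting→Scouting→Principal→Score = 3+4+12+8 = 27 → 27 days.
Since Casting is critical, the -1 change carries straight to that chain (now 26 days).
That remains the longest chain; total 26 days.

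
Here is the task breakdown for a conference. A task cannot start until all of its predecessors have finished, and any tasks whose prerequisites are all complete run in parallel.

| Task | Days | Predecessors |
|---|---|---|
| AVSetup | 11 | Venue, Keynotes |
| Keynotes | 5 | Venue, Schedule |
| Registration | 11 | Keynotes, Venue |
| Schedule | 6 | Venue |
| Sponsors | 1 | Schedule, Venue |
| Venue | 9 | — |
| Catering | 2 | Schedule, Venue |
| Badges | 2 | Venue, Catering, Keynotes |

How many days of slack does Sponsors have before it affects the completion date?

15

Venue→Schedule→Keynotes→Registration = 9+6+5+11 = 31 sets the makespan at 31 days.
The longest chain containing Sponsors totals 16 days.
Float = 31 − 16 = 15.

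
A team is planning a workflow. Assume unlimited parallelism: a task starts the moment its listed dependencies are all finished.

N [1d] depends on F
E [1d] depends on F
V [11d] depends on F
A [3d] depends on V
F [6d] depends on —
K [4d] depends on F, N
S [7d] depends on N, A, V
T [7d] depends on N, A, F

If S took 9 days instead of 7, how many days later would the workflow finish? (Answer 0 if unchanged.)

Actual critical path: F→V→A→S = 6+11+3+7 = 27 ⇒ 27 days.
S is on the critical path; changing it to 9 makes that path 29 days.
The critical path is still F→V→A→S; finish is now 29 days.
Change in finish: 29 − 27 = +2 days.

2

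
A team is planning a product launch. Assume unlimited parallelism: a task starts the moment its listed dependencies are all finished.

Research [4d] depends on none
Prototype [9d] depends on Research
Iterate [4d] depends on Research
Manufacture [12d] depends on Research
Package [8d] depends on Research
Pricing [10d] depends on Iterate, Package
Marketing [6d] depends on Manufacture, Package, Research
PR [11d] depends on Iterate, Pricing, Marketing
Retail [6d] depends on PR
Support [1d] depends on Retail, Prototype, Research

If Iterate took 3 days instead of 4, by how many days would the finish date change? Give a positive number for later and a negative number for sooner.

0

Actual critical path: Research→Manufacture→Marketing→PR→Retail→Support = 4+12+6+11+6+1 = 40 ⇒ 40 days.
The longest path through Iterate is only 36 days, so Iterate has float 4.
The critical path is still Research→Manufacture→Marketing→PR→Retail→Support; finish is now 40 days.
Change in finish: 40 − 40 = +0 days.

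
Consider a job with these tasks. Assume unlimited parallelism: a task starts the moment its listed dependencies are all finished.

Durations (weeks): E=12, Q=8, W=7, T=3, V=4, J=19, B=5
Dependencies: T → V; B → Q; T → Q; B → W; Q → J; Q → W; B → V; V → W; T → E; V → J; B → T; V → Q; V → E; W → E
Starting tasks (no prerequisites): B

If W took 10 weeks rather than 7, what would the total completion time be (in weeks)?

Actual critical path: B→T→V→Q→W→E = 5+3+4+8+7+12 = 39 ⇒ 39 weeks.
W lies on that path, so at 10 weeks the path becomes 42 weeks.
No other chain overtakes it, so the finish is 42 weeks.

42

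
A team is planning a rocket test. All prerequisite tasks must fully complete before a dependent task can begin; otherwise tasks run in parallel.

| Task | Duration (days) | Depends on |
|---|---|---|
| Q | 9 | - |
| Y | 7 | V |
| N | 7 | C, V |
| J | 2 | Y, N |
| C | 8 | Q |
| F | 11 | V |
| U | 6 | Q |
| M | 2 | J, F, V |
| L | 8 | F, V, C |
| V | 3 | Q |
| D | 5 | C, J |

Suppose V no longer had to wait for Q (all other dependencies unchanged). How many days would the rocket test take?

31

Original critical path: Q→C→N→J→D = 9+8+7+2+5 = 31 ⇒ 31 days.
Without Q→V, V's earliest start moves from 9 to 0.
New critical path: Q→C→N→J→D = 9+8+7+2+5 = 31 ⇒ 31 days.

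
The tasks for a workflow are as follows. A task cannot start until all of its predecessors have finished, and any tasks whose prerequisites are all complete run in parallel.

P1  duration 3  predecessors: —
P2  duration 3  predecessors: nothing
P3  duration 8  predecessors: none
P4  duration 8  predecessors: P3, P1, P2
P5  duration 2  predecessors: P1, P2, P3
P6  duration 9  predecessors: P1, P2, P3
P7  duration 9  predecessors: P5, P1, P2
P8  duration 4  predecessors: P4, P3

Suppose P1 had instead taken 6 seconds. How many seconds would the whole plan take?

20

As given, the longest chain is P3→P4→P8 = 8+8+4 = 20, so the finish is 20 seconds.
P1 is off the critical path — its longest chain is 15 seconds, giving 5 of slack.
No other chain overtakes it, so the finish is 20 seconds.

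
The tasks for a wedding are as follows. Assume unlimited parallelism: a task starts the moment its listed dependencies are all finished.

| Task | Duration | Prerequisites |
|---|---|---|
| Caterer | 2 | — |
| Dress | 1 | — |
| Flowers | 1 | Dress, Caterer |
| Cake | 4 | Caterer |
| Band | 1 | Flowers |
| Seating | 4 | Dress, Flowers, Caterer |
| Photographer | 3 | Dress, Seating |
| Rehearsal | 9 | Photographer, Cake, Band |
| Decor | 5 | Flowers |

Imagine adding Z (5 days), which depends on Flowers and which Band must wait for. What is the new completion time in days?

19

Originally the plan takes 19 days.
With Z inserted, Band now waits for max(Flowers, Z).
New critical path: Caterer→Flowers→Seating→Photographer→Rehearsal = 2+1+4+3+9 = 19 ⇒ 19 days.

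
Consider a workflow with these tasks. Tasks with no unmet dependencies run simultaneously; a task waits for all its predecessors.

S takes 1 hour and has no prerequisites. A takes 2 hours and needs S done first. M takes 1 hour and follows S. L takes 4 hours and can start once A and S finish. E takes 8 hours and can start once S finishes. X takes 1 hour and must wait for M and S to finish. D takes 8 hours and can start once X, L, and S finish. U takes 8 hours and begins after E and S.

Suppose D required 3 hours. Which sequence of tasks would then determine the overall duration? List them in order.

Critical path before the change: S→E→U = 1+8+8 = 17 giving 17 hours.
D is off the critical path — its longest chain is 15 hours, giving 2 of slack.
No other chain overtakes it, so the finish is 17 hours.

S, E, U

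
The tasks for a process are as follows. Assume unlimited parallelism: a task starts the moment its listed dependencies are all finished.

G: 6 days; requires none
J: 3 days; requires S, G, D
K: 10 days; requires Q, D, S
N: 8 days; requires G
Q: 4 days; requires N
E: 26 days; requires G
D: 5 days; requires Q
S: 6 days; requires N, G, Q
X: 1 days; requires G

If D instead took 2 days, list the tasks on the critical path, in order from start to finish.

G, N, Q, S, K

Critical path before the change: G→N→Q→S→K = 6+8+4+6+10 = 34 giving 34 days.
D is off the critical path — its longest chain is 33 days, giving 1 of slack.
That remains the longest chain; total 34 days.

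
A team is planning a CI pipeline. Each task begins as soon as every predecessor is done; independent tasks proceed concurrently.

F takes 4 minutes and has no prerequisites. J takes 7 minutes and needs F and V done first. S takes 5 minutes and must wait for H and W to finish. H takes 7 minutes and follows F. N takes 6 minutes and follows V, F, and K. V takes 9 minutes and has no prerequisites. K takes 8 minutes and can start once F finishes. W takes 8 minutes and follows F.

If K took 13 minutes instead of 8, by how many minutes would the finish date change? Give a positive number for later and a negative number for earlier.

5

As given, the longest chain is F→K→N = 4+8+6 = 18, so the finish is 18 minutes.
Since K is critical, the +5 change carries straight to that chain (now 23 minutes).
That remains the longest chain; total 23 minutes.
Change in finish: 23 − 18 = +5 minutes.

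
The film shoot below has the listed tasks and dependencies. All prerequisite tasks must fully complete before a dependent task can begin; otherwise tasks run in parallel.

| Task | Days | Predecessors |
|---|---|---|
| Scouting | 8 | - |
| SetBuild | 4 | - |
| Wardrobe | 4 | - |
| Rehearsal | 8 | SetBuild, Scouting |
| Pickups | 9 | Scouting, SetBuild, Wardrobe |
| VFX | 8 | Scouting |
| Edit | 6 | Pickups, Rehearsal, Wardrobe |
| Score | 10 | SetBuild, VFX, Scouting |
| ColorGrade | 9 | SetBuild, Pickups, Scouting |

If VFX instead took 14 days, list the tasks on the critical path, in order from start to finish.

Scouting, VFX, Score

Actual critical path: Scouting→VFX→Score = 8+8+10 = 26 ⇒ 26 days.
VFX lies on that path, so at 14 days the path becomes 32 days.
The critical path is still Scouting→VFX→Score; finish is now 32 days.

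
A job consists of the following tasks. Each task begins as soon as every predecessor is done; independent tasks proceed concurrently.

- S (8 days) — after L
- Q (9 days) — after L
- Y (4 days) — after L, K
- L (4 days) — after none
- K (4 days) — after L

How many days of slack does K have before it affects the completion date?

1

L→Q = 4+9 = 13 sets the makespan at 13 days.
The longest chain containing K totals 12 days.
Slack of K = 5 − 4 = 1 day.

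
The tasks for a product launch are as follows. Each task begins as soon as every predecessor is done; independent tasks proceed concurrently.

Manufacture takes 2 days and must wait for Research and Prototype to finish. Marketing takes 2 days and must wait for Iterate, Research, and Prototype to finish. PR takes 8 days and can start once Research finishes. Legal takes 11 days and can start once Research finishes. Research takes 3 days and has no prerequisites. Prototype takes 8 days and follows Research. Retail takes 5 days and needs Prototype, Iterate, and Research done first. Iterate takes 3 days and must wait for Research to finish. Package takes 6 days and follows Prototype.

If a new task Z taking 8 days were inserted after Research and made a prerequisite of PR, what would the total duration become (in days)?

Originally the product launch takes 17 days.
With Z inserted, PR now waits for max(Research, Z).
New critical path: Research→Z→PR = 3+8+8 = 19 ⇒ 19 days.

19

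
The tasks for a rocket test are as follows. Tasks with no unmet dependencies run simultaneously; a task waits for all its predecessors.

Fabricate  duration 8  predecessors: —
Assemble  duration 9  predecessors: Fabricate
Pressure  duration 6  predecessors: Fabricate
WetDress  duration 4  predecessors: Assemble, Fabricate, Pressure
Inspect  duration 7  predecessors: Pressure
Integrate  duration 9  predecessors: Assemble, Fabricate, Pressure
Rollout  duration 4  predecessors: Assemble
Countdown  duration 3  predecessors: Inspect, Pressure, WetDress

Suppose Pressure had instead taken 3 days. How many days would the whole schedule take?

As given, the longest chain is Fabricate→Assemble→Integrate = 8+9+9 = 26, so the finish is 26 days.
The longest path through Pressure is only 24 days, so Pressure has float 2.
That remains the longest chain; total 26 days.

26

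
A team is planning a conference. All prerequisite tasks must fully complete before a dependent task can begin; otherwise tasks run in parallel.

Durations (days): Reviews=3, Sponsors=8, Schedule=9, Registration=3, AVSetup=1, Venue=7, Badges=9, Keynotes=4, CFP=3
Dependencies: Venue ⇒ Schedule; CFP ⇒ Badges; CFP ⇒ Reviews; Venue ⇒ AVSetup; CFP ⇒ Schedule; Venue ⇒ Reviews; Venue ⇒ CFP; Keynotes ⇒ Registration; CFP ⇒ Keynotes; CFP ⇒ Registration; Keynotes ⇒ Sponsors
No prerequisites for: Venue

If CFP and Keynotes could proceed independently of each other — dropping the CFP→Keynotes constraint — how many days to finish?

19

With the dependency in place, Venue→CFP→Keynotes→Sponsors = 7+3+4+8 = 22 sets the finish at 22 days.
Without CFP→Keynotes, Keynotes's earliest start moves from 10 to 0.
After: Venue→CFP→Schedule = 7+3+9 = 19 → 19 days.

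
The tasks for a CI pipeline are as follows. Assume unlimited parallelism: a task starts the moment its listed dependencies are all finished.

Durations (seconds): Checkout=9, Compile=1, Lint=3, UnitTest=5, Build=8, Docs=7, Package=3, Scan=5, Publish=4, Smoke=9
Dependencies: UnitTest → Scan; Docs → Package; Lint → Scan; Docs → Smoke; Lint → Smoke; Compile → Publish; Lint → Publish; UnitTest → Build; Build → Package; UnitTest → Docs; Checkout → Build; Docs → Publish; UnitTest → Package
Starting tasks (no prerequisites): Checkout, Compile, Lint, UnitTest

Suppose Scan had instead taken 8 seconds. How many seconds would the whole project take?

Baseline: UnitTest→Docs→Smoke = 5+7+9 = 21 → 21 seconds.
Scan is off the critical path — its longest chain is 10 seconds, giving 11 of slack.
The critical path is still UnitTest→Docs→Smoke; finish is now 21 seconds.

21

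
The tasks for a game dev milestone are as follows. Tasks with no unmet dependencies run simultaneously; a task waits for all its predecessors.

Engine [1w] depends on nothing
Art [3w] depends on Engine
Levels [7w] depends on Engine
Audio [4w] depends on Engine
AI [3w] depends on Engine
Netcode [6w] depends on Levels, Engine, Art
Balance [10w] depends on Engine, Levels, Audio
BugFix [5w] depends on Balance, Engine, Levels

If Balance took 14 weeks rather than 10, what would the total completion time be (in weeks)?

27

Actual critical path: Engine→Levels→Balance→BugFix = 1+7+10+5 = 23 ⇒ 23 weeks.
Balance is on the critical path; changing it to 14 makes that path 27 weeks.
The critical path is still Engine→Levels→Balance→BugFix; finish is now 27 weeks.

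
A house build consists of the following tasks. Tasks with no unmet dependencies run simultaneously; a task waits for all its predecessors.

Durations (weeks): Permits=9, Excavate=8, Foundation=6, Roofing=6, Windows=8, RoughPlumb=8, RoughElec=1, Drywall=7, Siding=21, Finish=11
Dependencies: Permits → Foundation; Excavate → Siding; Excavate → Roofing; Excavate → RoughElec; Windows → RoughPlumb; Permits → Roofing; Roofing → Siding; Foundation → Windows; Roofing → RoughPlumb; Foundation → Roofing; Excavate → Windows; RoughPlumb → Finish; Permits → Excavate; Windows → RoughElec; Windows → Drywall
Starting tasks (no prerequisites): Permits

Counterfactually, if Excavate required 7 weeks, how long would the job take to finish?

Actual critical path: Permits→Excavate→Roofing→Siding = 9+8+6+21 = 44 ⇒ 44 weeks.
Excavate lies on that path, so at 7 weeks the path becomes 43 weeks.
No other chain overtakes it, so the finish is 43 weeks.

43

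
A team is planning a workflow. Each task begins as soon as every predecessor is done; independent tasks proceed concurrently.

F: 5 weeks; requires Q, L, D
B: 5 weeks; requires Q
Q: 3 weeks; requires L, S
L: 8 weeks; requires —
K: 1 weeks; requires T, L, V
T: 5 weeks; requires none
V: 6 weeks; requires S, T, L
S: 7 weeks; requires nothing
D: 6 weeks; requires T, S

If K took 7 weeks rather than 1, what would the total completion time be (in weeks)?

21

Critical path before the change: S→D→F = 7+6+5 = 18 giving 18 weeks.
K has 3 weeks of float (longest path through it is 15).
The binding chain switches to L→V→K = 8+6+7 = 21; finish 21 weeks.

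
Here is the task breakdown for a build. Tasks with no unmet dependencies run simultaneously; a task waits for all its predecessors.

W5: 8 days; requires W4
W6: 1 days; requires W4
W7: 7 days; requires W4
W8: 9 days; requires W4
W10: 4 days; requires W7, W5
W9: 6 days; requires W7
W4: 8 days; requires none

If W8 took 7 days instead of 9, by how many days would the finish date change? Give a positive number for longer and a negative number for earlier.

0

Baseline: W4→W7→W9 = 8+7+6 = 21 → 21 days.
W8 is off the critical path — its longest chain is 17 days, giving 4 of slack.
No other chain overtakes it, so the finish is 21 days.
Change in finish: 21 − 21 = +0 days.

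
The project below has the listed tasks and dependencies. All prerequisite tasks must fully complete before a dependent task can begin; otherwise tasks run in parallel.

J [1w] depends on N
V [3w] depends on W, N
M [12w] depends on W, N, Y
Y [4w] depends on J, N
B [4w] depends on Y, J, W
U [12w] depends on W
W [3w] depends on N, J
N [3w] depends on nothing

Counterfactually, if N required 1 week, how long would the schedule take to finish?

Critical path before the change: N→J→Y→M = 3+1+4+12 = 20 giving 20 weeks.
N is on the critical path; changing it to 1 makes that path 18 weeks.
That remains the longest chain; total 18 weeks.

18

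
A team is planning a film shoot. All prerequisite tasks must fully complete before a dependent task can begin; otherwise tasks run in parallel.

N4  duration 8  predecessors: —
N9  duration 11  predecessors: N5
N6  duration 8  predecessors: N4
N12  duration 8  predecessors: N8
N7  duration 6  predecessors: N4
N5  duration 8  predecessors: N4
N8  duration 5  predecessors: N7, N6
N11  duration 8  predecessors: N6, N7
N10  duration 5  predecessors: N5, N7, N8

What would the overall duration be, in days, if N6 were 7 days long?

The binding path is N4→N6→N8→N12 = 8+8+5+8 = 29; finish at 29 days.
N6 lies on that path, so at 7 days the path becomes 28 days.
That remains the longest chain; total 28 days.

28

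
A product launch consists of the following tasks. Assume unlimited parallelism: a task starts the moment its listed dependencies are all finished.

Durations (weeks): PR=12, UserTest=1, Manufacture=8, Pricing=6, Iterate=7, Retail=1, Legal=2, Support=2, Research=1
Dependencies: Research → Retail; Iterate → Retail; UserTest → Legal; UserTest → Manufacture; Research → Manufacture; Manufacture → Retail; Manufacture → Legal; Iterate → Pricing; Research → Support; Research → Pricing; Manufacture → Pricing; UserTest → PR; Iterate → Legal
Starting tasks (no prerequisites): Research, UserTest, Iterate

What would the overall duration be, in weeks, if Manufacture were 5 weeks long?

13

As given, the longest chain is Research→Manufacture→Pricing = 1+8+6 = 15, so the finish is 15 weeks.
Since Manufacture is critical, the -3 change carries straight to that chain (now 12 weeks).
Now UserTest→PR = 1+12 = 13 is longest, so the finish becomes 13 weeks.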